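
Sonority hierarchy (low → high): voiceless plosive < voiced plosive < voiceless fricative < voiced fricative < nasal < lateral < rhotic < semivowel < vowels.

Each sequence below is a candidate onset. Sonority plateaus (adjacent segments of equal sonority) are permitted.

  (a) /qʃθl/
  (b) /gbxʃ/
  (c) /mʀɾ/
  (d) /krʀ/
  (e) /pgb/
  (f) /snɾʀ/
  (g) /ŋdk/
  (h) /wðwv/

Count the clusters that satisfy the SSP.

6

(a) sonority 1-3-3-6: well-formed.
(b) sonority 2-2-3-3: well-formed.
(c) sonority 5-7-7: well-formed.
(d) sonority 1-7-7: well-formed.
(e) sonority 1-2-2: well-formed.
(f) sonority 3-5-7-7: well-formed.
(g) sonority 5-2-1: ill-formed.
(h) sonority 8-4-8-4: ill-formed.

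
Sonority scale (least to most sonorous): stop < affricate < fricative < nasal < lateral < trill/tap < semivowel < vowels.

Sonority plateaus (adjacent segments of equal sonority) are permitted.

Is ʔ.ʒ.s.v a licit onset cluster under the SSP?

yes

/ʔ/ is a stop (sonority 1).
/ʒ/ is a fricative (sonority 3).
/s/ is a fricative (sonority 3).
/v/ is a fricative (sonority 3).
The profile 1-3-3-3 is non-decreasing (plateaus allowed), so the onset cluster satisfies the SSP.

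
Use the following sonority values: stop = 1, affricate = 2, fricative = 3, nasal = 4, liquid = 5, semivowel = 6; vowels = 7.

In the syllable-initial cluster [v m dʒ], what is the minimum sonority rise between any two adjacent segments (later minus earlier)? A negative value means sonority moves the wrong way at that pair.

/v/: fricative = 3.
/m/: nasal = 4.
/dʒ/: affricate = 2.
/v/→/m/: change +1.
/m/→/dʒ/: change -2.
Minimum = -2.

-2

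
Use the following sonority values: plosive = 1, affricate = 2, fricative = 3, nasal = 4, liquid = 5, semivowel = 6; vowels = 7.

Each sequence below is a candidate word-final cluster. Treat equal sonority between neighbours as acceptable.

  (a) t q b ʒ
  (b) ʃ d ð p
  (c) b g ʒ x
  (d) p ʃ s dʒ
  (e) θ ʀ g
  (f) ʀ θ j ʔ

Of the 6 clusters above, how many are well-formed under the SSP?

(a) sonority 1-1-1-3: ill-formed.
(b) sonority 3-1-3-1: ill-formed.
(c) sonority 1-1-3-3: ill-formed.
(d) sonority 1-3-3-2: ill-formed.
(e) sonority 3-5-1: ill-formed.
(f) sonority 5-3-6-1: ill-formed.

0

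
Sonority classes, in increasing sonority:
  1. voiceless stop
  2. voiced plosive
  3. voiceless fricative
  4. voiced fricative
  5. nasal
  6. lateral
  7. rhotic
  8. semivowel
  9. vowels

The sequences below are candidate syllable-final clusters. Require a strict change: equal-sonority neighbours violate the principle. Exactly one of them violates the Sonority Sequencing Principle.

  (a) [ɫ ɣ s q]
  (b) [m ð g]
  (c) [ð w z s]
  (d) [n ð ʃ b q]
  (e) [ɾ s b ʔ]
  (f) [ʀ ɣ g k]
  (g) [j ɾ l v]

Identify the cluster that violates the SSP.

(a) [ɫ ɣ s q]: profile 6-4-3-1 — obeys.
(b) [m ð g]: profile 5-4-2 — obeys.
(c) [ð w z s]: profile 4-8-4-3 — violates.
(d) [n ð ʃ b q]: profile 5-4-3-2-1 — obeys.
(e) [ɾ s b ʔ]: profile 7-3-2-1 — obeys.
(f) [ʀ ɣ g k]: profile 7-4-2-1 — obeys.
(g) [j ɾ l v]: profile 8-7-6-4 — obeys.

c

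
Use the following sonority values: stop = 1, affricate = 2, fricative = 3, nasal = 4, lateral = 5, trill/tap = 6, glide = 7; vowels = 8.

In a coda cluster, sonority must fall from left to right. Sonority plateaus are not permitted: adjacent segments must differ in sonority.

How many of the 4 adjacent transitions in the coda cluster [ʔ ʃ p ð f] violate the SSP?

3

/ʔ/ — stop, sonority 1.
/ʃ/ — fricative, sonority 3.
/p/ — stop, sonority 1.
/ð/ — fricative, sonority 3.
/f/ — fricative, sonority 3.
/ʔ/→/ʃ/: 1→3 (does not fall) — violation.
/ʃ/→/p/: 3→1 (falls) — ok.
/p/→/ð/: 1→3 (does not fall) — violation.
/ð/→/f/: 3→3 (plateau) — violation.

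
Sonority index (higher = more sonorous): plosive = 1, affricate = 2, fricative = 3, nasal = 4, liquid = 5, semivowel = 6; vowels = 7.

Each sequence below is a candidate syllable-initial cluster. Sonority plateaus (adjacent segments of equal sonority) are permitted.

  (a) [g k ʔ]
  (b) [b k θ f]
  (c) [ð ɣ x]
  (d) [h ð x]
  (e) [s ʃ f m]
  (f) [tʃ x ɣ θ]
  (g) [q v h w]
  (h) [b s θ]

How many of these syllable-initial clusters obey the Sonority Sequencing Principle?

(a) sonority 1-1-1: well-formed.
(b) sonority 1-1-3-3: well-formed.
(c) sonority 3-3-3: well-formed.
(d) sonority 3-3-3: well-formed.
(e) sonority 3-3-3-4: well-formed.
(f) sonority 2-3-3-3: well-formed.
(g) sonority 1-3-3-6: well-formed.
(h) sonority 1-3-3: well-formed.

8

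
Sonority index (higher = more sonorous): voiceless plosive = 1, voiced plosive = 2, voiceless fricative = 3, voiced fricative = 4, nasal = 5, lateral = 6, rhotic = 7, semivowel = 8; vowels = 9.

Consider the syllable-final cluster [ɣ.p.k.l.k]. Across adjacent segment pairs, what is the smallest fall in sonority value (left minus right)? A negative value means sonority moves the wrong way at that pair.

-5

/ɣ/: voiced fricative = 4.
/p/: voiceless plosive = 1.
/k/: voiceless plosive = 1.
/l/: lateral = 6.
/k/: voiceless plosive = 1.
/ɣ/→/p/: change +3.
/p/→/k/: change +0.
/k/→/l/: change -5.
/l/→/k/: change +5.
Minimum = -5.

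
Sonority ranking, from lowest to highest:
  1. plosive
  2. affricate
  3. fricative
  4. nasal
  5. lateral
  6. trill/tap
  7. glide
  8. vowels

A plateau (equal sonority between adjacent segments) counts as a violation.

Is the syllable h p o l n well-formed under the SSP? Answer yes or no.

Onset: /h/ is a fricative (sonority 3), /p/ is a plosive (sonority 1); then the nucleus /o/ (sonority 8).
Onset profile 3-1-8 — does not strictly rise throughout.
Coda: /l/ is a lateral (sonority 5), /n/ is a nasal (sonority 4).
Coda profile 8-5-4 — falls from the nucleus.

no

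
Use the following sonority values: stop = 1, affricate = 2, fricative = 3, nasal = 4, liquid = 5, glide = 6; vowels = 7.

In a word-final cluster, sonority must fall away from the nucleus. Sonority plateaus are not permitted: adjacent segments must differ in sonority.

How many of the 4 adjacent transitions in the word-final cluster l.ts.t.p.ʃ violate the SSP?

/l/ is a liquid (sonority 5).
/ts/ is an affricate (sonority 2).
/t/ is a stop (sonority 1).
/p/ is a stop (sonority 1).
/ʃ/ is a fricative (sonority 3).
/l/→/ts/: 5→2 (falls) — ok.
/ts/→/t/: 2→1 (falls) — ok.
/t/→/p/: 1→1 (plateau) — violation.
/p/→/ʃ/: 1→3 (does not fall) — violation.

2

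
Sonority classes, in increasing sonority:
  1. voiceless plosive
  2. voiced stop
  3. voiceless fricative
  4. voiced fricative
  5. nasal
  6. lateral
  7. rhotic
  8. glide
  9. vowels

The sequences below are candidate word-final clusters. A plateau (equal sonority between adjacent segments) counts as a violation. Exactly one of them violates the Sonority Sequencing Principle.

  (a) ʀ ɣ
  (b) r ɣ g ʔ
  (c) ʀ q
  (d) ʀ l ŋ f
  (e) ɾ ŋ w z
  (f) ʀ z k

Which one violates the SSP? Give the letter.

e

(a) 7-4 → obeys
(b) 7-4-2-1 → obeys
(c) 7-1 → obeys
(d) 7-6-5-3 → obeys
(e) 7-5-8-4 → violates
(f) 7-4-1 → obeys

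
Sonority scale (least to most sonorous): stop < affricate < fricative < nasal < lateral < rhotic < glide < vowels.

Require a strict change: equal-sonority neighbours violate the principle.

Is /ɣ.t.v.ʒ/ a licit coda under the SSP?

no

/ɣ/ — fricative, sonority 3.
/t/ — stop, sonority 1.
/v/ — fricative, sonority 3.
/ʒ/ — fricative, sonority 3.
The profile is 3-1-3-3. Between /t/ (1) and /v/ (3) sonority does not fall, so the cluster violates the SSP.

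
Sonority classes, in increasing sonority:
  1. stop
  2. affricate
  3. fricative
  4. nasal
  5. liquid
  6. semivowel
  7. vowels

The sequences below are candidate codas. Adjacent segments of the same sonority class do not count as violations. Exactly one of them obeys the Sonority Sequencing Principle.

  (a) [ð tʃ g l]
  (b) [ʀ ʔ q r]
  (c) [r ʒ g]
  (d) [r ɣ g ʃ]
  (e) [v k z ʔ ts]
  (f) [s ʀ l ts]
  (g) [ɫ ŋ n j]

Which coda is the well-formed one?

c

(a) sonority 3-2-1-5: ill-formed.
(b) sonority 5-1-1-5: ill-formed.
(c) sonority 5-3-1: well-formed.
(d) sonority 5-3-1-3: ill-formed.
(e) sonority 3-1-3-1-2: ill-formed.
(f) sonority 3-5-5-2: ill-formed.
(g) sonority 5-4-4-6: ill-formed.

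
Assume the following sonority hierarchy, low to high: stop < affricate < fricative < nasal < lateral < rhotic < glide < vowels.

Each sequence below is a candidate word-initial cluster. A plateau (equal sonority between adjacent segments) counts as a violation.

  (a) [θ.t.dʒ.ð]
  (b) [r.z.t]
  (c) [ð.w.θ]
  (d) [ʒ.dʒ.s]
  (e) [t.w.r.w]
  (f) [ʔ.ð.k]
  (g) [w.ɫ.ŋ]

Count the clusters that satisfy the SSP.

0

(a) sonority 3-1-2-3: ill-formed.
(b) sonority 6-3-1: ill-formed.
(c) sonority 3-7-3: ill-formed.
(d) sonority 3-2-3: ill-formed.
(e) sonority 1-7-6-7: ill-formed.
(f) sonority 1-3-1: ill-formed.
(g) sonority 7-5-4: ill-formed.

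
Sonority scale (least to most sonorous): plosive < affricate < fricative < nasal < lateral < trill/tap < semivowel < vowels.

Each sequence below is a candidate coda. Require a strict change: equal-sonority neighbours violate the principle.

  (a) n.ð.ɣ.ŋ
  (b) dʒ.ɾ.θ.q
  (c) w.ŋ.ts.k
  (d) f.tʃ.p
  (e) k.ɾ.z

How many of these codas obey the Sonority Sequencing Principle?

2

(a) sonority 4-3-3-4: ill-formed.
(b) sonority 2-6-3-1: ill-formed.
(c) sonority 7-4-2-1: well-formed.
(d) sonority 3-2-1: well-formed.
(e) sonority 1-6-3: ill-formed.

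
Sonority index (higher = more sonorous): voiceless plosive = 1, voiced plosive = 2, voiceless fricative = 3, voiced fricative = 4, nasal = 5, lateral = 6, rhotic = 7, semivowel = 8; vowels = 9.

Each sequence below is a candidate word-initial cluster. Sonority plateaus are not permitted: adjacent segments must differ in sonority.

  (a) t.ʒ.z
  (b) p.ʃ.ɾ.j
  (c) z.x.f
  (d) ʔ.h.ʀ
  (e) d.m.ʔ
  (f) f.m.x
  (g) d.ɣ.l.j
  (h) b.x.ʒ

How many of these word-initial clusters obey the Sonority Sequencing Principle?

4

(a) t.ʒ.z: profile 1-4-4 — violates.
(b) p.ʃ.ɾ.j: profile 1-3-7-8 — obeys.
(c) z.x.f: profile 4-3-3 — violates.
(d) ʔ.h.ʀ: profile 1-3-7 — obeys.
(e) d.m.ʔ: profile 2-5-1 — violates.
(f) f.m.x: profile 3-5-3 — violates.
(g) d.ɣ.l.j: profile 2-4-6-8 — obeys.
(h) b.x.ʒ: profile 2-3-4 — obeys.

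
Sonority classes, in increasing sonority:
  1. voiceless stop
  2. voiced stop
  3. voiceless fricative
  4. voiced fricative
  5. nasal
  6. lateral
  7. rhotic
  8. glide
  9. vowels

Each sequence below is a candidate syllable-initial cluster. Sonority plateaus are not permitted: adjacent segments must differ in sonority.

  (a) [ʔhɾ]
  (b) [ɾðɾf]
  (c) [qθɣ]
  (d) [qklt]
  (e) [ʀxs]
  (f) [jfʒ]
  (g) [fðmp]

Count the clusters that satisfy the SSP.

2

(a) [ʔhɾ]: profile 1-3-7 — obeys.
(b) [ɾðɾf]: profile 7-4-7-3 — violates.
(c) [qθɣ]: profile 1-3-4 — obeys.
(d) [qklt]: profile 1-1-6-1 — violates.
(e) [ʀxs]: profile 7-3-3 — violates.
(f) [jfʒ]: profile 8-3-4 — violates.
(g) [fðmp]: profile 3-4-5-1 — violates.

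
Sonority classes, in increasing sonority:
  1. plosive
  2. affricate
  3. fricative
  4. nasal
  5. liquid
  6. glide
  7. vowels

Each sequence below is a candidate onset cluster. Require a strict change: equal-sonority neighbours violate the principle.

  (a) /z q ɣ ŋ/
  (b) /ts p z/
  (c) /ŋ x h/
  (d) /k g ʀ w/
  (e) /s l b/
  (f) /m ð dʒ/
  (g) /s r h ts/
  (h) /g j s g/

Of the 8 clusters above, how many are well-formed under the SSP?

0

(a) sonority 3-1-3-4: ill-formed.
(b) sonority 2-1-3: ill-formed.
(c) sonority 4-3-3: ill-formed.
(d) sonority 1-1-5-6: ill-formed.
(e) sonority 3-5-1: ill-formed.
(f) sonority 4-3-2: ill-formed.
(g) sonority 3-5-3-2: ill-formed.
(h) sonority 1-6-3-1: ill-formed.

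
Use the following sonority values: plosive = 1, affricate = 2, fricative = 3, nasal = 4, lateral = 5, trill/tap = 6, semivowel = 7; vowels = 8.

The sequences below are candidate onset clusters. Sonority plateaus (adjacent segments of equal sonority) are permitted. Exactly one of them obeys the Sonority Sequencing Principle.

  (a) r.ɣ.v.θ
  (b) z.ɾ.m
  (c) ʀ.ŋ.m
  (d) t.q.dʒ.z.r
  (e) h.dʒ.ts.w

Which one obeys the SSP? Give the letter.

d

(a) sonority 6-3-3-3: ill-formed.
(b) sonority 3-6-4: ill-formed.
(c) sonority 6-4-4: ill-formed.
(d) sonority 1-1-2-3-6: well-formed.
(e) sonority 3-2-2-7: ill-formed.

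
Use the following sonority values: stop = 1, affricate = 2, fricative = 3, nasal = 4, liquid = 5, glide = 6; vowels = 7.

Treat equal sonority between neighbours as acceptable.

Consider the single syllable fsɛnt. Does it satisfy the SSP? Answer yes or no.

Onset: /f/ is a fricative (sonority 3), /s/ is a fricative (sonority 3); then the nucleus /ɛ/ (sonority 7).
Onset profile 3-3-7 — rises to the nucleus.
Coda: /n/ is a nasal (sonority 4), /t/ is a stop (sonority 1).
Coda profile 7-4-1 — falls from the nucleus.

yes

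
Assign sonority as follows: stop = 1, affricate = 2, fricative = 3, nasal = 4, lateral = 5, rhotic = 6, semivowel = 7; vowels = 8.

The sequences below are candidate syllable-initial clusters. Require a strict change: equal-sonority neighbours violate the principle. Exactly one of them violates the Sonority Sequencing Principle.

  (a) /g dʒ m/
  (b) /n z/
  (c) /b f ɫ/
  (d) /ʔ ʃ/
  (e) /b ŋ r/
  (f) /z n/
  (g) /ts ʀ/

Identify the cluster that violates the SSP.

b

(a) 1-2-4 → obeys
(b) 4-3 → violates
(c) 1-3-5 → obeys
(d) 1-3 → obeys
(e) 1-4-6 → obeys
(f) 3-4 → obeys
(g) 2-6 → obeys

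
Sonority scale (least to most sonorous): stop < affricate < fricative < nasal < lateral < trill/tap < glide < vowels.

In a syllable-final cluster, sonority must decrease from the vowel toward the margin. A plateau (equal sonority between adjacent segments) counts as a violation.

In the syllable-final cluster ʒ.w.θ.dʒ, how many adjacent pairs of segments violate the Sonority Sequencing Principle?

/ʒ/ is a fricative (sonority 3).
/w/ is a glide (sonority 7).
/θ/ is a fricative (sonority 3).
/dʒ/ is an affricate (sonority 2).
/ʒ/→/w/: 3→7 (does not fall) — violation.
/w/→/θ/: 7→3 (falls) — ok.
/θ/→/dʒ/: 3→2 (falls) — ok.

1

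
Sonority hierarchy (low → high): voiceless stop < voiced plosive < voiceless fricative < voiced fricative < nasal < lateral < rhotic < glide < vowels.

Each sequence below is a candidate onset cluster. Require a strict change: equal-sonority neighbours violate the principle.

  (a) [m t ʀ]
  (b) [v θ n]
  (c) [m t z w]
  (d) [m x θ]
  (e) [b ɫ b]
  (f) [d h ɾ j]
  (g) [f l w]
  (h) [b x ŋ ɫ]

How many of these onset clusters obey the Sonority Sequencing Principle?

3

(a) [m t ʀ]: profile 5-1-7 — violates.
(b) [v θ n]: profile 4-3-5 — violates.
(c) [m t z w]: profile 5-1-4-8 — violates.
(d) [m x θ]: profile 5-3-3 — violates.
(e) [b ɫ b]: profile 2-6-2 — violates.
(f) [d h ɾ j]: profile 2-3-7-8 — obeys.
(g) [f l w]: profile 3-6-8 — obeys.
(h) [b x ŋ ɫ]: profile 2-3-5-6 — obeys.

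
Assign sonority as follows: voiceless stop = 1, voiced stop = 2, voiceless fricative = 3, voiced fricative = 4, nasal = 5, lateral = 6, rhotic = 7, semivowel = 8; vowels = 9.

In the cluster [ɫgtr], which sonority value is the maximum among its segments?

7

/ɫ/ — lateral, sonority 6.
/g/ — voiced stop, sonority 2.
/t/ — voiceless stop, sonority 1.
/r/ — rhotic, sonority 7.
The maximum is 7.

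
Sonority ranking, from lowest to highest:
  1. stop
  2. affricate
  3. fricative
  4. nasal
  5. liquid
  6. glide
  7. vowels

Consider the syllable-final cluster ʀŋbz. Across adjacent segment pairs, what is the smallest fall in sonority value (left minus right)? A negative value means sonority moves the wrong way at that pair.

-2

/ʀ/ — liquid, sonority 5.
/ŋ/ — nasal, sonority 4.
/b/ — stop, sonority 1.
/z/ — fricative, sonority 3.
/ʀ/→/ŋ/: change +1.
/ŋ/→/b/: change +3.
/b/→/z/: change -2.
Minimum = -2.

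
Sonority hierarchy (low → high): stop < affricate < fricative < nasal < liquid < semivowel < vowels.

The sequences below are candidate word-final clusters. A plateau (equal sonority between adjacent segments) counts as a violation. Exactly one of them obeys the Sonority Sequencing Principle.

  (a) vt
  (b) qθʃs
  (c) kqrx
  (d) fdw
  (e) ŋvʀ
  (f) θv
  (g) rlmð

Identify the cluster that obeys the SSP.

a

(a) sonority 3-1: well-formed.
(b) sonority 1-3-3-3: ill-formed.
(c) sonority 1-1-5-3: ill-formed.
(d) sonority 3-1-6: ill-formed.
(e) sonority 4-3-5: ill-formed.
(f) sonority 3-3: ill-formed.
(g) sonority 5-5-4-3: ill-formed.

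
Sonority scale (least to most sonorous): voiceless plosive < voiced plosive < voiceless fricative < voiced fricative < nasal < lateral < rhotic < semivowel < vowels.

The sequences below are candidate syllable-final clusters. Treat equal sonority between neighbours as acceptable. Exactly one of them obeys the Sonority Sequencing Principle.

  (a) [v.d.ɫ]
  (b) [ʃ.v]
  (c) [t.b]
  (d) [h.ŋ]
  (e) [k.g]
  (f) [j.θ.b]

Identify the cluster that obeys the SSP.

f

(a) 4-2-6 → violates
(b) 3-4 → violates
(c) 1-2 → violates
(d) 3-5 → violates
(e) 1-2 → violates
(f) 8-3-2 → obeys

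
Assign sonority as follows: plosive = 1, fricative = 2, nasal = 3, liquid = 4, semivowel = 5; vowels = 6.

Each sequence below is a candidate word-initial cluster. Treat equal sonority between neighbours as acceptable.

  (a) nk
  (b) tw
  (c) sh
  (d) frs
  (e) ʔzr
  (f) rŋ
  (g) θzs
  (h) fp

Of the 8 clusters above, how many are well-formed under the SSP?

(a) sonority 3-1: ill-formed.
(b) sonority 1-5: well-formed.
(c) sonority 2-2: well-formed.
(d) sonority 2-4-2: ill-formed.
(e) sonority 1-2-4: well-formed.
(f) sonority 4-3: ill-formed.
(g) sonority 2-2-2: well-formed.
(h) sonority 2-1: ill-formed.

4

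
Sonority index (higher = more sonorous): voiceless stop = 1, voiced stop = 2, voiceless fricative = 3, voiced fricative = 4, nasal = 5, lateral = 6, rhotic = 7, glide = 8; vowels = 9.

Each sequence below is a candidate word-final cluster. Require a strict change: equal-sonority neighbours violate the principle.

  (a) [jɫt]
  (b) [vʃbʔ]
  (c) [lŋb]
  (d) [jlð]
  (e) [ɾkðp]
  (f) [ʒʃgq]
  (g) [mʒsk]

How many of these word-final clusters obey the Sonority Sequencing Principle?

6

(a) [jɫt]: profile 8-6-1 — obeys.
(b) [vʃbʔ]: profile 4-3-2-1 — obeys.
(c) [lŋb]: profile 6-5-2 — obeys.
(d) [jlð]: profile 8-6-4 — obeys.
(e) [ɾkðp]: profile 7-1-4-1 — violates.
(f) [ʒʃgq]: profile 4-3-2-1 — obeys.
(g) [mʒsk]: profile 5-4-3-1 — obeys.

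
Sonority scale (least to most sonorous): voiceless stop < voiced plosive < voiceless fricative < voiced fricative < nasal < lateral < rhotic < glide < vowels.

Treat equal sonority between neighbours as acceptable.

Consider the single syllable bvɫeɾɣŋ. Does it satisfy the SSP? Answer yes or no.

no

Onset: /b/ is a voiced plosive (sonority 2), /v/ is a voiced fricative (sonority 4), /ɫ/ is a lateral (sonority 6); then the nucleus /e/ (sonority 9).
Onset profile 2-4-6-9 — rises to the nucleus.
Coda: /ɾ/ is a rhotic (sonority 7), /ɣ/ is a voiced fricative (sonority 4), /ŋ/ is a nasal (sonority 5).
Coda profile 9-7-4-5 — does not fall throughout.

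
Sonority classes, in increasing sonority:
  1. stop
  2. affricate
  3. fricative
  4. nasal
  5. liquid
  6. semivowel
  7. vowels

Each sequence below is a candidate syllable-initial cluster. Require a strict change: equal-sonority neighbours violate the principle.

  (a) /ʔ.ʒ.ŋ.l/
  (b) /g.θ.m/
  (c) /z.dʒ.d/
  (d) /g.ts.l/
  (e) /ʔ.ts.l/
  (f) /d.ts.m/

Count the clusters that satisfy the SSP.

5

(a) /ʔ.ʒ.ŋ.l/: profile 1-3-4-5 — obeys.
(b) /g.θ.m/: profile 1-3-4 — obeys.
(c) /z.dʒ.d/: profile 3-2-1 — violates.
(d) /g.ts.l/: profile 1-2-5 — obeys.
(e) /ʔ.ts.l/: profile 1-2-5 — obeys.
(f) /d.ts.m/: profile 1-2-4 — obeys.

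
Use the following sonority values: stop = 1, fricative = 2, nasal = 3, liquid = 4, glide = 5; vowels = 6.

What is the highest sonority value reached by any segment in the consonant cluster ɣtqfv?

2

/ɣ/ — fricative, sonority 2.
/t/ — stop, sonority 1.
/q/ — stop, sonority 1.
/f/ — fricative, sonority 2.
/v/ — fricative, sonority 2.
The maximum is 2.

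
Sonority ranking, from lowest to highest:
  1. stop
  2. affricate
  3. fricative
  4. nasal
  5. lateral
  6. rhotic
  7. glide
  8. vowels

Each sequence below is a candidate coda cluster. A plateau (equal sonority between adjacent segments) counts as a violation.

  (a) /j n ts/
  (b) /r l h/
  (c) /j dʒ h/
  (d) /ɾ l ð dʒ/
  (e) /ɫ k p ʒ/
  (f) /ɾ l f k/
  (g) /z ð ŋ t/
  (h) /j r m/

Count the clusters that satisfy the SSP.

(a) sonority 7-4-2: well-formed.
(b) sonority 6-5-3: well-formed.
(c) sonority 7-2-3: ill-formed.
(d) sonority 6-5-3-2: well-formed.
(e) sonority 5-1-1-3: ill-formed.
(f) sonority 6-5-3-1: well-formed.
(g) sonority 3-3-4-1: ill-formed.
(h) sonority 7-6-4: well-formed.

5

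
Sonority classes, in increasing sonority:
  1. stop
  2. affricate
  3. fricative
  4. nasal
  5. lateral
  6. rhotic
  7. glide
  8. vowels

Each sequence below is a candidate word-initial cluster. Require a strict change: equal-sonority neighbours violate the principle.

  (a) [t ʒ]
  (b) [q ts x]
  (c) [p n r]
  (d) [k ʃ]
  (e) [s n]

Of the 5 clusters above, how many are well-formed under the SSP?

5

(a) [t ʒ]: profile 1-3 — obeys.
(b) [q ts x]: profile 1-2-3 — obeys.
(c) [p n r]: profile 1-4-6 — obeys.
(d) [k ʃ]: profile 1-3 — obeys.
(e) [s n]: profile 3-4 — obeys.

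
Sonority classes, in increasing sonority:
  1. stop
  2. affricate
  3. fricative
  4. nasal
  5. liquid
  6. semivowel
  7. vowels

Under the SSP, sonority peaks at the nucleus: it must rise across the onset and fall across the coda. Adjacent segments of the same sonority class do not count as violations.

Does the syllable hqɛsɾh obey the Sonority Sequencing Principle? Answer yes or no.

Onset: /h/ is a fricative (sonority 3), /q/ is a stop (sonority 1); then the nucleus /ɛ/ (sonority 7).
Onset profile 3-1-7 — does not rise throughout.
Coda: /s/ is a fricative (sonority 3), /ɾ/ is a liquid (sonority 5), /h/ is a fricative (sonority 3).
Coda profile 7-3-5-3 — does not fall throughout.

no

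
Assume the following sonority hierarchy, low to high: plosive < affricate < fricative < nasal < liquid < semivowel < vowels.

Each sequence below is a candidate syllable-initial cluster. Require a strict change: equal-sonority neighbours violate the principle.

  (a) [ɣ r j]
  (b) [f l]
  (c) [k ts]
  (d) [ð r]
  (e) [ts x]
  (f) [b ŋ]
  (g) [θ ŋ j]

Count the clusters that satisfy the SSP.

7

(a) 3-5-6 → obeys
(b) 3-5 → obeys
(c) 1-2 → obeys
(d) 3-5 → obeys
(e) 2-3 → obeys
(f) 1-4 → obeys
(g) 3-4-6 → obeys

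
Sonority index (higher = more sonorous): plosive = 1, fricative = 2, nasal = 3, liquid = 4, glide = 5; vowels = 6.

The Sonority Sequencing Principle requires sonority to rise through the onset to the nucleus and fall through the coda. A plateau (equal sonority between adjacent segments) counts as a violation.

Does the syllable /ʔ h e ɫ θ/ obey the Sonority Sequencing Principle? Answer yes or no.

yes

Onset: /ʔ/ is a plosive (sonority 1), /h/ is a fricative (sonority 2); then the nucleus /e/ (sonority 6).
Onset profile 1-2-6 — rises to the nucleus.
Coda: /ɫ/ is a liquid (sonority 4), /θ/ is a fricative (sonority 2).
Coda profile 6-4-2 — falls from the nucleus.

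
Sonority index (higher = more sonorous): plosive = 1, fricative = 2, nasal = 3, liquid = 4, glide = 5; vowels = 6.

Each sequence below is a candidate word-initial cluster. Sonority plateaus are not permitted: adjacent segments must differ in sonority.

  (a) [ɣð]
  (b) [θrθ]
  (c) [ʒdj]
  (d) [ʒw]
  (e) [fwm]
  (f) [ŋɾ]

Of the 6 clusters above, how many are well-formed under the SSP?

2

(a) 2-2 → violates
(b) 2-4-2 → violates
(c) 2-1-5 → violates
(d) 2-5 → obeys
(e) 2-5-3 → violates
(f) 3-4 → obeys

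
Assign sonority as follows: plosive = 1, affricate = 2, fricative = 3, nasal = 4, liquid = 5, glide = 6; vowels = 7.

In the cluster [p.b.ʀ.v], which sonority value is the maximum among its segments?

/p/: plosive = 1.
/b/: plosive = 1.
/ʀ/: liquid = 5.
/v/: fricative = 3.
The maximum is 5.

5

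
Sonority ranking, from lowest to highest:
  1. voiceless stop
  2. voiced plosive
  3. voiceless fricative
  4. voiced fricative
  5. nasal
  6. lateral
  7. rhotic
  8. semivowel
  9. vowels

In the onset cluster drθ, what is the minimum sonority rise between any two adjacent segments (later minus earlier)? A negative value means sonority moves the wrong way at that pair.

-4

/d/ — voiced plosive, sonority 2.
/r/ — rhotic, sonority 7.
/θ/ — voiceless fricative, sonority 3.
/d/→/r/: change +5.
/r/→/θ/: change -4.
Minimum = -4.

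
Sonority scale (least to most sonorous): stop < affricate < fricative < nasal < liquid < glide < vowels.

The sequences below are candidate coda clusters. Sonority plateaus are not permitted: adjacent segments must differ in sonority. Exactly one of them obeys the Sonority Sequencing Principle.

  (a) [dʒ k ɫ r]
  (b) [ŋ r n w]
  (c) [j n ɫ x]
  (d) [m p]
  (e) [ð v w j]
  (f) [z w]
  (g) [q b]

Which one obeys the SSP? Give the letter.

d

(a) [dʒ k ɫ r]: profile 2-1-5-5 — violates.
(b) [ŋ r n w]: profile 4-5-4-6 — violates.
(c) [j n ɫ x]: profile 6-4-5-3 — violates.
(d) [m p]: profile 4-1 — obeys.
(e) [ð v w j]: profile 3-3-6-6 — violates.
(f) [z w]: profile 3-6 — violates.
(g) [q b]: profile 1-1 — violates.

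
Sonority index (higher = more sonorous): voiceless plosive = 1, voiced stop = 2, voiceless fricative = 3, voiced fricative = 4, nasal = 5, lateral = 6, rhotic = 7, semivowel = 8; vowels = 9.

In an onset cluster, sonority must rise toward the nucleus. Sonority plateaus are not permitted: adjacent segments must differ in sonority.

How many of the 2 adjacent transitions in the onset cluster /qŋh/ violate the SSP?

/q/: voiceless plosive = 1.
/ŋ/: nasal = 5.
/h/: voiceless fricative = 3.
/q/→/ŋ/: 1→5 (rises) — ok.
/ŋ/→/h/: 5→3 (does not rise) — violation.

1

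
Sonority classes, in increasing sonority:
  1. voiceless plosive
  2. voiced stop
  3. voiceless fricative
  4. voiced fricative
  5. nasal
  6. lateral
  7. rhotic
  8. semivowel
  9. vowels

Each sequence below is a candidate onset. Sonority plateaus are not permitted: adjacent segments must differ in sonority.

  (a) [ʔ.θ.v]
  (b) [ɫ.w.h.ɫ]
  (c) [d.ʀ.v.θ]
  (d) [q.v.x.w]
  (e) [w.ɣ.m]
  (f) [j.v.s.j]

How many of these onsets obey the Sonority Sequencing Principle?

1

(a) 1-3-4 → obeys
(b) 6-8-3-6 → violates
(c) 2-7-4-3 → violates
(d) 1-4-3-8 → violates
(e) 8-4-5 → violates
(f) 8-4-3-8 → violates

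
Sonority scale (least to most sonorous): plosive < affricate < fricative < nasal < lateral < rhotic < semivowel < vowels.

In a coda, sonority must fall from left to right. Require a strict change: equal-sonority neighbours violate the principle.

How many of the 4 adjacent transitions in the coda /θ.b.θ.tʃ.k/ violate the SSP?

1

/θ/ is a fricative (sonority 3).
/b/ is a plosive (sonority 1).
/θ/ is a fricative (sonority 3).
/tʃ/ is an affricate (sonority 2).
/k/ is a plosive (sonority 1).
/θ/→/b/: 3→1 (falls) — ok.
/b/→/θ/: 1→3 (does not fall) — violation.
/θ/→/tʃ/: 3→2 (falls) — ok.
/tʃ/→/k/: 2→1 (falls) — ok.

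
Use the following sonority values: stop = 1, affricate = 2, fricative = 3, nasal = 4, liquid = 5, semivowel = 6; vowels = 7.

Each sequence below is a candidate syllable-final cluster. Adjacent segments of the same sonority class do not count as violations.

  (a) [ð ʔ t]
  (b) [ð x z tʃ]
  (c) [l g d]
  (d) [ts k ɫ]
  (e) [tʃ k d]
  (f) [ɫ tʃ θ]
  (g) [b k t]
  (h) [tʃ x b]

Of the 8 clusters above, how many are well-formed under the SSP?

5

(a) sonority 3-1-1: well-formed.
(b) sonority 3-3-3-2: well-formed.
(c) sonority 5-1-1: well-formed.
(d) sonority 2-1-5: ill-formed.
(e) sonority 2-1-1: well-formed.
(f) sonority 5-2-3: ill-formed.
(g) sonority 1-1-1: well-formed.
(h) sonority 2-3-1: ill-formed.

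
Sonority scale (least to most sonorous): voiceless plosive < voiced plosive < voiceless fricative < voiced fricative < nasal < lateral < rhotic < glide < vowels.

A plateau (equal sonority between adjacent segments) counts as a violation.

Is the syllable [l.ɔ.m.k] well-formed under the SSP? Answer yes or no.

yes

Onset: /l/ is a lateral (sonority 6); then the nucleus /ɔ/ (sonority 9).
Onset profile 6-9 — rises to the nucleus.
Coda: /m/ is a nasal (sonority 5), /k/ is a voiceless plosive (sonority 1).
Coda profile 9-5-1 — falls from the nucleus.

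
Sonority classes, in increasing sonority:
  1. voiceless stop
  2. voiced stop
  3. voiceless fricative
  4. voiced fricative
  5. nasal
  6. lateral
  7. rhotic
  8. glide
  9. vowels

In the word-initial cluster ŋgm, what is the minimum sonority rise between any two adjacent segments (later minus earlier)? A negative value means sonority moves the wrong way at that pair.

-3

/ŋ/: nasal = 5.
/g/: voiced stop = 2.
/m/: nasal = 5.
/ŋ/→/g/: change -3.
/g/→/m/: change +3.
Minimum = -3.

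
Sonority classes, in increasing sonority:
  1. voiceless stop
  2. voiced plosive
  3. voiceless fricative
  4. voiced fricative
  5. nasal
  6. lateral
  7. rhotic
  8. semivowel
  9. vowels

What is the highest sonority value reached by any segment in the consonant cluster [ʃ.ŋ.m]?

/ʃ/: voiceless fricative = 3.
/ŋ/: nasal = 5.
/m/: nasal = 5.
The maximum is 5.

5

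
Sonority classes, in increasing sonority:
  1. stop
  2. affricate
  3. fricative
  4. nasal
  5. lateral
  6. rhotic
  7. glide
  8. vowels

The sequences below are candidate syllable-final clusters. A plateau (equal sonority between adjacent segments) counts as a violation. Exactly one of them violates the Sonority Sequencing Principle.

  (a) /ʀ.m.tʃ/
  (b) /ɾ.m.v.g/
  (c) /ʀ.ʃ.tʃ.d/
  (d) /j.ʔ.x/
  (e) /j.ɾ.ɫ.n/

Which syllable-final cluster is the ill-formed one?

d

(a) sonority 6-4-2: well-formed.
(b) sonority 6-4-3-1: well-formed.
(c) sonority 6-3-2-1: well-formed.
(d) sonority 7-1-3: ill-formed.
(e) sonority 7-6-5-4: well-formed.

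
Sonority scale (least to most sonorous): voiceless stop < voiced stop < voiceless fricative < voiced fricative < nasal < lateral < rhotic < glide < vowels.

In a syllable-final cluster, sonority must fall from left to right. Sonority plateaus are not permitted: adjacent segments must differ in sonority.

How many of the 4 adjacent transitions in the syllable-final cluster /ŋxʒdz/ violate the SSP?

2

/ŋ/ is a nasal (sonority 5).
/x/ is a voiceless fricative (sonority 3).
/ʒ/ is a voiced fricative (sonority 4).
/d/ is a voiced stop (sonority 2).
/z/ is a voiced fricative (sonority 4).
/ŋ/→/x/: 5→3 (falls) — ok.
/x/→/ʒ/: 3→4 (does not fall) — violation.
/ʒ/→/d/: 4→2 (falls) — ok.
/d/→/z/: 2→4 (does not fall) — violation.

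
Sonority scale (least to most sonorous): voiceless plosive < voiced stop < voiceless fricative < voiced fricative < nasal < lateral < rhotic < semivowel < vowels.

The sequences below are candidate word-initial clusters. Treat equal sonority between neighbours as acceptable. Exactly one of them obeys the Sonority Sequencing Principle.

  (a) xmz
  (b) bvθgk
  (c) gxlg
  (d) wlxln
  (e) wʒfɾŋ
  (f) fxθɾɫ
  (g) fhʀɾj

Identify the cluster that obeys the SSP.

(a) xmz: profile 3-5-4 — violates.
(b) bvθgk: profile 2-4-3-2-1 — violates.
(c) gxlg: profile 2-3-6-2 — violates.
(d) wlxln: profile 8-6-3-6-5 — violates.
(e) wʒfɾŋ: profile 8-4-3-7-5 — violates.
(f) fxθɾɫ: profile 3-3-3-7-6 — violates.
(g) fhʀɾj: profile 3-3-7-7-8 — obeys.

g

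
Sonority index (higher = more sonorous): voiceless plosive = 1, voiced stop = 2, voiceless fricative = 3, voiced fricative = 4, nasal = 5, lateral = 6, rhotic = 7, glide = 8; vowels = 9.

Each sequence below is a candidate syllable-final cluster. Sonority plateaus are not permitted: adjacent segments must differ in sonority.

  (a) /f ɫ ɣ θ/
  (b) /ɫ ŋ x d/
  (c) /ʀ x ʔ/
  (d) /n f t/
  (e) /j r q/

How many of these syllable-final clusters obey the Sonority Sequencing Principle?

4

(a) 3-6-4-3 → violates
(b) 6-5-3-2 → obeys
(c) 7-3-1 → obeys
(d) 5-3-1 → obeys
(e) 8-7-1 → obeys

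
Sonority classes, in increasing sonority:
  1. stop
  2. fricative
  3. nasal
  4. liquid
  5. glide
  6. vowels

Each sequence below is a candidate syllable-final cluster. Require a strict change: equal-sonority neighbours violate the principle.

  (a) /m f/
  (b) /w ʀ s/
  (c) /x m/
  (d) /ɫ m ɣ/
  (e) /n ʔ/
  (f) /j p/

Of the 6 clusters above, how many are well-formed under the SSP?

(a) /m f/: profile 3-2 — obeys.
(b) /w ʀ s/: profile 5-4-2 — obeys.
(c) /x m/: profile 2-3 — violates.
(d) /ɫ m ɣ/: profile 4-3-2 — obeys.
(e) /n ʔ/: profile 3-1 — obeys.
(f) /j p/: profile 5-1 — obeys.

5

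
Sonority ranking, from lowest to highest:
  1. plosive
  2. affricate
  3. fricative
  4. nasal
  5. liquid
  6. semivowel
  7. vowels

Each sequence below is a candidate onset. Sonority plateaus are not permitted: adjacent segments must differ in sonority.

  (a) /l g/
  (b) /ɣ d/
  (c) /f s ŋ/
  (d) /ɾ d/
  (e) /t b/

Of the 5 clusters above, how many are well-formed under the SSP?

(a) 5-1 → violates
(b) 3-1 → violates
(c) 3-3-4 → violates
(d) 5-1 → violates
(e) 1-1 → violates

0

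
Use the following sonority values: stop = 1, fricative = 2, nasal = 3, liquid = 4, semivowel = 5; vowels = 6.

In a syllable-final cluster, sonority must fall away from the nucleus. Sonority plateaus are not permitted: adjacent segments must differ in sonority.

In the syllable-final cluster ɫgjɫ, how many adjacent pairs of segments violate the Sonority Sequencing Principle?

1

/ɫ/ is a liquid (sonority 4).
/g/ is a stop (sonority 1).
/j/ is a semivowel (sonority 5).
/ɫ/ is a liquid (sonority 4).
/ɫ/→/g/: 4→1 (falls) — ok.
/g/→/j/: 1→5 (does not fall) — violation.
/j/→/ɫ/: 5→4 (falls) — ok.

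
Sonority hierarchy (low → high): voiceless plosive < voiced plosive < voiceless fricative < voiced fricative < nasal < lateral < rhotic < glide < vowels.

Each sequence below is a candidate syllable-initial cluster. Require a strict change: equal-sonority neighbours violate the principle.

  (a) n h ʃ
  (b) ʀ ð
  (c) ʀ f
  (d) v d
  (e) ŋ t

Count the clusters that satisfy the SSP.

(a) 5-3-3 → violates
(b) 7-4 → violates
(c) 7-3 → violates
(d) 4-2 → violates
(e) 5-1 → violates

0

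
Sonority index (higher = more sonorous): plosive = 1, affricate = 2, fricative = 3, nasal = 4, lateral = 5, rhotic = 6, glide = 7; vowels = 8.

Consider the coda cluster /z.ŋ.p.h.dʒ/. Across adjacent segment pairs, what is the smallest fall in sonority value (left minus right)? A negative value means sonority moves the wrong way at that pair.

/z/ is a fricative (sonority 3).
/ŋ/ is a nasal (sonority 4).
/p/ is a plosive (sonority 1).
/h/ is a fricative (sonority 3).
/dʒ/ is an affricate (sonority 2).
/z/→/ŋ/: change -1.
/ŋ/→/p/: change +3.
/p/→/h/: change -2.
/h/→/dʒ/: change +1.
Minimum = -2.

-2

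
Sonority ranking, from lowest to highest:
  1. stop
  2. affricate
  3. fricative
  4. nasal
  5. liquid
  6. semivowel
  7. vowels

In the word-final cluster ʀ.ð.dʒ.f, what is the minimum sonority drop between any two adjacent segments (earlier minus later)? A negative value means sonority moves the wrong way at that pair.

-1

/ʀ/ is a liquid (sonority 5).
/ð/ is a fricative (sonority 3).
/dʒ/ is an affricate (sonority 2).
/f/ is a fricative (sonority 3).
/ʀ/→/ð/: change +2.
/ð/→/dʒ/: change +1.
/dʒ/→/f/: change -1.
Minimum = -1.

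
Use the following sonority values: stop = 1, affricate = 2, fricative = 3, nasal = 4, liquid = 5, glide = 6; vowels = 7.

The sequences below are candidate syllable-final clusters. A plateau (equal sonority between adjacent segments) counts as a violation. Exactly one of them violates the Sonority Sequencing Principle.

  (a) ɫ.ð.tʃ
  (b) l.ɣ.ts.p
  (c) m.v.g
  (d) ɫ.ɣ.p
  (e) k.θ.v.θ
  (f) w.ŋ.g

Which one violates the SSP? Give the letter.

(a) 5-3-2 → obeys
(b) 5-3-2-1 → obeys
(c) 4-3-1 → obeys
(d) 5-3-1 → obeys
(e) 1-3-3-3 → violates
(f) 6-4-1 → obeys

e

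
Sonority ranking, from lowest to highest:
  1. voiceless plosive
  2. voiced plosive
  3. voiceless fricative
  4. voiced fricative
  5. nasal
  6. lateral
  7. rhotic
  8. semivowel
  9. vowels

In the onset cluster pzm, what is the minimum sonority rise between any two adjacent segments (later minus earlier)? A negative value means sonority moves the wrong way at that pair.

/p/ — voiceless plosive, sonority 1.
/z/ — voiced fricative, sonority 4.
/m/ — nasal, sonority 5.
/p/→/z/: change +3.
/z/→/m/: change +1.
Minimum = 1.

1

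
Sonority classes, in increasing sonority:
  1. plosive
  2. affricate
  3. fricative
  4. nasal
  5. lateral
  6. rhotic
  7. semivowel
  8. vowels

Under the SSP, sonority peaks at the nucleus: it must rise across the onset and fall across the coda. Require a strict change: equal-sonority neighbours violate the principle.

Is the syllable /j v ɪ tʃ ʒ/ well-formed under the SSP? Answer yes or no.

no

Onset: /j/ is a semivowel (sonority 7), /v/ is a fricative (sonority 3); then the nucleus /ɪ/ (sonority 8).
Onset profile 7-3-8 — does not strictly rise throughout.
Coda: /tʃ/ is an affricate (sonority 2), /ʒ/ is a fricative (sonority 3).
Coda profile 8-2-3 — does not strictly fall throughout.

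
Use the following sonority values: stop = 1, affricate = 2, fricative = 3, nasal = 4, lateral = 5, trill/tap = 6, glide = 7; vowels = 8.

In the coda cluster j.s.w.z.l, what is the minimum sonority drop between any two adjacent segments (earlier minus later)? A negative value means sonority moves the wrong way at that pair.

/j/: glide = 7.
/s/: fricative = 3.
/w/: glide = 7.
/z/: fricative = 3.
/l/: lateral = 5.
/j/→/s/: change +4.
/s/→/w/: change -4.
/w/→/z/: change +4.
/z/→/l/: change -2.
Minimum = -4.

-4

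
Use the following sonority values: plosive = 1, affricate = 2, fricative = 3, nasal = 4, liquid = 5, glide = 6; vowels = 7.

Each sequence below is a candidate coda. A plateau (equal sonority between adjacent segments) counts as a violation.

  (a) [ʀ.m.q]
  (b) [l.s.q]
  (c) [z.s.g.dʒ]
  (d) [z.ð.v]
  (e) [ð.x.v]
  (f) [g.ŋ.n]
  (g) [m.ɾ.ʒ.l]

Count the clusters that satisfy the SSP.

(a) 5-4-1 → obeys
(b) 5-3-1 → obeys
(c) 3-3-1-2 → violates
(d) 3-3-3 → violates
(e) 3-3-3 → violates
(f) 1-4-4 → violates
(g) 4-5-3-5 → violates

2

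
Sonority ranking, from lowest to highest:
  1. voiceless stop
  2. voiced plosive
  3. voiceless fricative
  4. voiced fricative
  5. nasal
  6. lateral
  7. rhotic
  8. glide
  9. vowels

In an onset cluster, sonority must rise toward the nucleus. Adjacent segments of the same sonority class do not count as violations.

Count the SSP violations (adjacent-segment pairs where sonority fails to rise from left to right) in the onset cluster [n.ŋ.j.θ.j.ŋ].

2

/n/ — nasal, sonority 5.
/ŋ/ — nasal, sonority 5.
/j/ — glide, sonority 8.
/θ/ — voiceless fricative, sonority 3.
/j/ — glide, sonority 8.
/ŋ/ — nasal, sonority 5.
/n/→/ŋ/: 5→5 (plateau, allowed) — ok.
/ŋ/→/j/: 5→8 (rises) — ok.
/j/→/θ/: 8→3 (does not rise) — violation.
/θ/→/j/: 3→8 (rises) — ok.
/j/→/ŋ/: 8→5 (does not rise) — violation.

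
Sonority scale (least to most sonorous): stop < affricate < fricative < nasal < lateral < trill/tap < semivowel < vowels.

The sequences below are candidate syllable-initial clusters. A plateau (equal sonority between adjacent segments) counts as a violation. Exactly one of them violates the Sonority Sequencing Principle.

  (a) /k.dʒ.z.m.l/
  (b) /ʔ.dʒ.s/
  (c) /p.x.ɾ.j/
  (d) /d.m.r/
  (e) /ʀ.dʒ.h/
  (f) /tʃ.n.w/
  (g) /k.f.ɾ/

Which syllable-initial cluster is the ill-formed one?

e

(a) sonority 1-2-3-4-5: well-formed.
(b) sonority 1-2-3: well-formed.
(c) sonority 1-3-6-7: well-formed.
(d) sonority 1-4-6: well-formed.
(e) sonority 6-2-3: ill-formed.
(f) sonority 2-4-7: well-formed.
(g) sonority 1-3-6: well-formed.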